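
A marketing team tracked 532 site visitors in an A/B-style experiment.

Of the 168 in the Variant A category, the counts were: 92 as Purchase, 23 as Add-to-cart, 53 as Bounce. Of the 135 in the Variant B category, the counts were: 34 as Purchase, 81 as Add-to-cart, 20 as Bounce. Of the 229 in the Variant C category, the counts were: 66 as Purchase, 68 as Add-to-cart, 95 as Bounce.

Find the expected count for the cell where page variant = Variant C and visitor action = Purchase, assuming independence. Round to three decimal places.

Row total (Variant C) = 229; column total (Purchase) = 192; grand total N = 532.
Expected count = (row total × column total) / N = 229 × 192 / 532 = 82.647.

82.647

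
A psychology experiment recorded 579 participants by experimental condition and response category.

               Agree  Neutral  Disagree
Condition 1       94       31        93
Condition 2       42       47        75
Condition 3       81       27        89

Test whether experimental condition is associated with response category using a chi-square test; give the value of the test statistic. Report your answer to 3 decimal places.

Row totals: 218, 164, 197. Column totals: 217, 105, 257. Grand total N = 579.
Expected counts (row total × column total / N):
  Condition 1, Agree: 218×217/579 = 81.7029
  Condition 1, Neutral: 218×105/579 = 39.5337
  Condition 1, Disagree: 218×257/579 = 96.7634
  Condition 2, Agree: 164×217/579 = 61.4646
  Condition 2, Neutral: 164×105/579 = 29.7409
  Condition 2, Disagree: 164×257/579 = 72.7945
  Condition 3, Agree: 197×217/579 = 73.8325
  Condition 3, Neutral: 197×105/579 = 35.7254
  Condition 3, Disagree: 197×257/579 = 87.4421
Contributions (O − E)²/E:
  (94 − 81.7029)²/81.7029 = 1.8508
  (31 − 39.5337)²/39.5337 = 1.8421
  (93 − 96.7634)²/96.7634 = 0.1464
  (42 − 61.4646)²/61.4646 = 6.1640
  (47 − 29.7409)²/29.7409 = 10.0157
  (75 − 72.7945)²/72.7945 = 0.0668
  (81 − 73.8325)²/73.8325 = 0.6958
  (27 − 35.7254)²/35.7254 = 2.1310
  (89 − 87.4421)²/87.4421 = 0.0278
χ² = 1.8508 + 1.8421 + 0.1464 + 6.1640 + 10.0157 + 0.0668 + 0.6958 + 2.1310 + 0.0278 = 22.940

22.940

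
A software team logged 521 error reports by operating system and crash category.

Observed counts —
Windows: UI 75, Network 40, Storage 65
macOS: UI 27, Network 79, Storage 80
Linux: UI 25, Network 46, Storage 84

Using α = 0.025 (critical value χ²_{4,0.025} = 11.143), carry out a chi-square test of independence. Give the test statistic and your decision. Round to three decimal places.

52.195; reject H₀

Row totals: 180, 186, 155. Column totals: 127, 165, 229. Grand total N = 521.
Expected counts (row total × column total / N):
  Windows, UI: 180×127/521 = 43.87716
  Windows, Network: 180×165/521 = 57.00576
  Windows, Storage: 180×229/521 = 79.11708
  macOS, UI: 186×127/521 = 45.33973
  macOS, Network: 186×165/521 = 58.90595
  macOS, Storage: 186×229/521 = 81.75432
  Linux, UI: 155×127/521 = 37.78311
  Linux, Network: 155×165/521 = 49.08829
  Linux, Storage: 155×229/521 = 68.12860
Contributions (O − E)²/E:
  (75 − 43.87716)²/43.87716 = 22.0760
  (40 − 57.00576)²/57.00576 = 5.0731
  (65 − 79.11708)²/79.11708 = 2.5189
  (27 − 45.33973)²/45.33973 = 7.4183
  (79 − 58.90595)²/58.90595 = 6.8545
  (80 − 81.75432)²/81.75432 = 0.0376
  (25 − 37.78311)²/37.78311 = 4.3249
  (46 − 49.08829)²/49.08829 = 0.1943
  (84 − 68.12860)²/68.12860 = 3.6974
χ² = 22.0760 + 5.0731 + 2.5189 + 7.4183 + 6.8545 + 0.0376 + 4.3249 + 0.1943 + 3.6974 = 52.195
df = (3−1)(3−1) = 4. Since 52.195 > 11.143, reject the null hypothesis of independence at α = 0.025.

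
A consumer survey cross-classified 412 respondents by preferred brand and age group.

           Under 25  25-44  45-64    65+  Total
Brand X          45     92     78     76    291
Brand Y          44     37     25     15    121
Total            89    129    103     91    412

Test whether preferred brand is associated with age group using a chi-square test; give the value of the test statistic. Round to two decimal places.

25.88

Grand total N = 412.
Expected counts (row total × column total / N):
  Brand X, Under 25: 291×89/412 = 62.8617
  Brand X, 25-44: 291×129/412 = 91.1141
  Brand X, 45-64: 291×103/412 = 72.7500
  Brand X, 65+: 291×91/412 = 64.2743
  Brand Y, Under 25: 121×89/412 = 26.1383
  Brand Y, 25-44: 121×129/412 = 37.8859
  Brand Y, 45-64: 121×103/412 = 30.2500
  Brand Y, 65+: 121×91/412 = 26.7257
Contributions (O − E)²/E:
  (45 − 62.8617)²/62.8617 = 5.0753
  (92 − 91.1141)²/91.1141 = 0.0086
  (78 − 72.7500)²/72.7500 = 0.3789
  (76 − 64.2743)²/64.2743 = 2.1391
  (44 − 26.1383)²/26.1383 = 12.2059
  (37 − 37.8859)²/37.8859 = 0.0207
  (25 − 30.2500)²/30.2500 = 0.9112
  (15 − 26.7257)²/26.7257 = 5.1446
χ² = 5.0753 + 0.0086 + 0.3789 + 2.1391 + 12.2059 + 0.0207 + 0.9112 + 5.1446 = 25.88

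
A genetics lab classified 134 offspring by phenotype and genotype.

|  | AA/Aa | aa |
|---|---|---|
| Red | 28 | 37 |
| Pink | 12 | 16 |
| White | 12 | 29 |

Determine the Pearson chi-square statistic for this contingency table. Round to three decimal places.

2.263

Row totals: 65, 28, 41. Column totals: 52, 82. Grand total N = 134.
Expected counts (row total × column total / N):
  Red, AA/Aa: 65×52/134 = 25.2239
  Red, aa: 65×82/134 = 39.7761
  Pink, AA/Aa: 28×52/134 = 10.8657
  Pink, aa: 28×82/134 = 17.1343
  White, AA/Aa: 41×52/134 = 15.9104
  White, aa: 41×82/134 = 25.0896
Contributions (O − E)²/E:
  (28 − 25.2239)²/25.2239 = 0.3055
  (37 − 39.7761)²/39.7761 = 0.1938
  (12 − 10.8657)²/10.8657 = 0.1184
  (16 − 17.1343)²/17.1343 = 0.0751
  (12 − 15.9104)²/15.9104 = 0.9611
  (29 − 25.0896)²/25.0896 = 0.6095
χ² = 0.3055 + 0.1938 + 0.1184 + 0.0751 + 0.9611 + 0.6095 = 2.263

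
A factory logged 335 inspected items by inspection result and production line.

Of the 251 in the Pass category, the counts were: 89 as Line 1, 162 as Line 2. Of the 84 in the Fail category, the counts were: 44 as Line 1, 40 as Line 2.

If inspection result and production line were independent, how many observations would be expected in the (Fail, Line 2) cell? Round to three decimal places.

50.651

Row total (Fail) = 84; column total (Line 2) = 202; grand total N = 335.
Expected count = (row total × column total) / N = 84 × 202 / 335 = 50.651.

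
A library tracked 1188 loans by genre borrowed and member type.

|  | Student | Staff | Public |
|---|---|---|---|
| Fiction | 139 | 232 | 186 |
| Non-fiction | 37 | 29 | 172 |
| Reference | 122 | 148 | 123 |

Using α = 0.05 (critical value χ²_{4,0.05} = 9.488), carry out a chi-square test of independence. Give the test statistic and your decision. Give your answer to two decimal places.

132.53; reject H₀

Row totals: 557, 238, 393. Column totals: 298, 409, 481. Grand total N = 1188.
Expected counts (row total × column total / N):
  Fiction, Student: 557×298/1188 = 139.719
  Fiction, Staff: 557×409/1188 = 191.762
  Fiction, Public: 557×481/1188 = 225.519
  Non-fiction, Student: 238×298/1188 = 59.700
  Non-fiction, Staff: 238×409/1188 = 81.938
  Non-fiction, Public: 238×481/1188 = 96.362
  Reference, Student: 393×298/1188 = 98.581
  Reference, Staff: 393×409/1188 = 135.301
  Reference, Public: 393×481/1188 = 159.119
Contributions (O − E)²/E:
  (139 − 139.719)²/139.719 = 0.0037
  (232 − 191.762)²/191.762 = 8.4433
  (186 − 225.519)²/225.519 = 6.9251
  (37 − 59.700)²/59.700 = 8.6313
  (29 − 81.938)²/81.938 = 34.2019
  (172 − 96.362)²/96.362 = 59.3710
  (122 − 98.581)²/98.581 = 5.5634
  (148 − 135.301)²/135.301 = 1.1919
  (123 − 159.119)²/159.119 = 8.1988
χ² = 0.0037 + 8.4433 + 6.9251 + 8.6313 + 34.2019 + 59.3710 + 5.5634 + 1.1919 + 8.1988 = 132.53
df = (3−1)(3−1) = 4. Since 132.53 > 9.488, reject the null hypothesis of independence at α = 0.05.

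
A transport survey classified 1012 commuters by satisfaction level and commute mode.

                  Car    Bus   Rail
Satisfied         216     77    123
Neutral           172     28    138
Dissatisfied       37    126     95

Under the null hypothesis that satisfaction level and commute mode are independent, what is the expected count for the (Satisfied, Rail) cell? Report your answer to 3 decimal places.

146.340

Row total (Satisfied) = 416; column total (Rail) = 356; grand total N = 1012.
Expected count = (row total × column total) / N = 416 × 356 / 1012 = 146.340.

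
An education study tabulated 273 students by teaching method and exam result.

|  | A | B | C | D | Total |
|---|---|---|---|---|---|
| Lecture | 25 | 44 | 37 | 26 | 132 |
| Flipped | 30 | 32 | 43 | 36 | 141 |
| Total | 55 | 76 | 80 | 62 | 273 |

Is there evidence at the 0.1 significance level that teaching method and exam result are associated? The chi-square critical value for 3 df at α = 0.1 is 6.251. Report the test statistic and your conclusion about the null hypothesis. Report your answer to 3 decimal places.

Grand total N = 273.
Expected counts (row total × column total / N):
  Lecture, A: 132×55/273 = 26.5934
  Lecture, B: 132×76/273 = 36.7473
  Lecture, C: 132×80/273 = 38.6813
  Lecture, D: 132×62/273 = 29.9780
  Flipped, A: 141×55/273 = 28.4066
  Flipped, B: 141×76/273 = 39.2527
  Flipped, C: 141×80/273 = 41.3187
  Flipped, D: 141×62/273 = 32.0220
Contributions (O − E)²/E:
  (25 − 26.5934)²/26.5934 = 0.0955
  (44 − 36.7473)²/36.7473 = 1.4314
  (37 − 38.6813)²/38.6813 = 0.0731
  (26 − 29.9780)²/29.9780 = 0.5279
  (30 − 28.4066)²/28.4066 = 0.0894
  (32 − 39.2527)²/39.2527 = 1.3401
  (43 − 41.3187)²/41.3187 = 0.0684
  (36 − 32.0220)²/32.0220 = 0.4942
χ² = 0.0955 + 1.4314 + 0.0731 + 0.5279 + 0.0894 + 1.3401 + 0.0684 + 0.4942 = 4.120
df = (2−1)(4−1) = 3. Since 4.120 < 6.251, fail to reject the null hypothesis of independence at α = 0.1.

4.120; fail to reject H₀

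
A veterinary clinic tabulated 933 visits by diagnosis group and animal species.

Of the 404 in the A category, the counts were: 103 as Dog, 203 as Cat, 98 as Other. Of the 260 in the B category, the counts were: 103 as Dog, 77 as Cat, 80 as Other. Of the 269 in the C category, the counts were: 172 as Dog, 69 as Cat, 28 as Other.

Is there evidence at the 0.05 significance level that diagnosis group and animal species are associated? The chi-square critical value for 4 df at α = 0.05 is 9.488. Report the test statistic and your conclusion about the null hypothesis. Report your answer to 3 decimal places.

Row totals: 404, 260, 269. Column totals: 378, 349, 206. Grand total N = 933.
Expected counts (row total × column total / N):
  A, Dog: 404×378/933 = 163.67846
  A, Cat: 404×349/933 = 151.12111
  A, Other: 404×206/933 = 89.20043
  B, Dog: 260×378/933 = 105.33762
  B, Cat: 260×349/933 = 97.25616
  B, Other: 260×206/933 = 57.40622
  C, Dog: 269×378/933 = 108.98392
  C, Cat: 269×349/933 = 100.62272
  C, Other: 269×206/933 = 59.39335
Contributions (O − E)²/E:
  (103 − 163.67846)²/163.67846 = 22.4946
  (203 − 151.12111)²/151.12111 = 17.8097
  (98 − 89.20043)²/89.20043 = 0.8681
  (103 − 105.33762)²/105.33762 = 0.0519
  (77 − 97.25616)²/97.25616 = 4.2189
  (80 − 57.40622)²/57.40622 = 8.8924
  (172 − 108.98392)²/108.98392 = 36.4368
  (69 − 100.62272)²/100.62272 = 9.9381
  (28 − 59.39335)²/59.39335 = 16.5935
χ² = 22.4946 + 17.8097 + 0.8681 + 0.0519 + 4.2189 + 8.8924 + 36.4368 + 9.9381 + 16.5935 = 117.304
df = (3−1)(3−1) = 4. Since 117.304 > 9.488, reject the null hypothesis of independence at α = 0.05.

117.304; reject H₀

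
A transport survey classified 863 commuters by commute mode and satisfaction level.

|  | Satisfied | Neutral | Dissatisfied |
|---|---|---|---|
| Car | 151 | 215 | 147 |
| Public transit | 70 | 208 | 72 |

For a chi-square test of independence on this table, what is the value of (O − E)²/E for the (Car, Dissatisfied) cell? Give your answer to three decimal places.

Row total (Car) = 513; column total (Dissatisfied) = 219; N = 863.
Expected count E = 513 × 219 / 863 = 130.1819.
Contribution = (O − E)²/E = (147 − 130.1819)² / 130.1819 = 2.173.

2.173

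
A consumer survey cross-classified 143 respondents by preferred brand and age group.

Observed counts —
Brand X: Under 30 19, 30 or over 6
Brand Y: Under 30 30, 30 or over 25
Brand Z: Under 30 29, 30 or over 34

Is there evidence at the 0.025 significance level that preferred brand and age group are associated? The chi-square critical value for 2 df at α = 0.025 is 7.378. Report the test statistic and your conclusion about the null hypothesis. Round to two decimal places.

Row totals: 25, 55, 63. Column totals: 78, 65. Grand total N = 143.
Expected counts (row total × column total / N):
  Brand X, Under 30: 25×78/143 = 13.636
  Brand X, 30 or over: 25×65/143 = 11.364
  Brand Y, Under 30: 55×78/143 = 30.000
  Brand Y, 30 or over: 55×65/143 = 25.000
  Brand Z, Under 30: 63×78/143 = 34.364
  Brand Z, 30 or over: 63×65/143 = 28.636
Contributions (O − E)²/E:
  (19 − 13.636)²/13.636 = 2.1100
  (6 − 11.364)²/11.364 = 2.5319
  (30 − 30.000)²/30.000 = 0.0000
  (25 − 25.000)²/25.000 = 0.0000
  (29 − 34.364)²/34.364 = 0.8373
  (34 − 28.636)²/28.636 = 1.0048
χ² = 2.1100 + 2.5319 + 0.0000 + 0.0000 + 0.8373 + 1.0048 = 6.48
df = (3−1)(2−1) = 2. Since 6.48 < 7.378, fail to reject the null hypothesis of independence at α = 0.025.

6.48; fail to reject H₀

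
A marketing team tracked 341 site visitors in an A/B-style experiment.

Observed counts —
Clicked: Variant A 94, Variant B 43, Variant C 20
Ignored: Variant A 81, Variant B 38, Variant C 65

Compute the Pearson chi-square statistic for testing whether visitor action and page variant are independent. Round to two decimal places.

Row totals: 157, 184. Column totals: 175, 81, 85. Grand total N = 341.
Expected counts (row total × column total / N):
  Clicked, Variant A: 157×175/341 = 80.57185
  Clicked, Variant B: 157×81/341 = 37.29326
  Clicked, Variant C: 157×85/341 = 39.13490
  Ignored, Variant A: 184×175/341 = 94.42815
  Ignored, Variant B: 184×81/341 = 43.70674
  Ignored, Variant C: 184×85/341 = 45.86510
Contributions (O − E)²/E:
  (94 − 80.57185)²/80.57185 = 2.2379
  (43 − 37.29326)²/37.29326 = 0.8733
  (20 − 39.13490)²/39.13490 = 9.3560
  (81 − 94.42815)²/94.42815 = 1.9095
  (38 − 43.70674)²/43.70674 = 0.7451
  (65 − 45.86510)²/45.86510 = 7.9831
χ² = 2.2379 + 0.8733 + 9.3560 + 1.9095 + 0.7451 + 7.9831 = 23.10

23.10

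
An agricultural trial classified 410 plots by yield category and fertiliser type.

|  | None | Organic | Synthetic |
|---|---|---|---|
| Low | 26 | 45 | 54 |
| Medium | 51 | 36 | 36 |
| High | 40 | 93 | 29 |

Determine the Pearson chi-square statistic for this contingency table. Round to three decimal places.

Row totals: 125, 123, 162. Column totals: 117, 174, 119. Grand total N = 410.
Expected counts (row total × column total / N):
  Low, None: 125×117/410 = 35.6707
  Low, Organic: 125×174/410 = 53.0488
  Low, Synthetic: 125×119/410 = 36.2805
  Medium, None: 123×117/410 = 35.1000
  Medium, Organic: 123×174/410 = 52.2000
  Medium, Synthetic: 123×119/410 = 35.7000
  High, None: 162×117/410 = 46.2293
  High, Organic: 162×174/410 = 68.7512
  High, Synthetic: 162×119/410 = 47.0195
Contributions (O − E)²/E:
  (26 − 35.6707)²/35.6707 = 2.6218
  (45 − 53.0488)²/53.0488 = 1.2212
  (54 − 36.2805)²/36.2805 = 8.6543
  (51 − 35.1000)²/35.1000 = 7.2026
  (36 − 52.2000)²/52.2000 = 5.0276
  (36 − 35.7000)²/35.7000 = 0.0025
  (40 − 46.2293)²/46.2293 = 0.8394
  (93 − 68.7512)²/68.7512 = 8.5526
  (29 − 47.0195)²/47.0195 = 6.9057
χ² = 2.6218 + 1.2212 + 8.6543 + 7.2026 + 5.0276 + 0.0025 + 0.8394 + 8.5526 + 6.9057 = 41.028

41.028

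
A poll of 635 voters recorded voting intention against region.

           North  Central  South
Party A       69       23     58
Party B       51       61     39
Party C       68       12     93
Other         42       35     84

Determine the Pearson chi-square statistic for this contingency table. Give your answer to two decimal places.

74.44

Row totals: 150, 151, 173, 161. Column totals: 230, 131, 274. Grand total N = 635.
Expected counts (row total × column total / N):
  Party A, North: 150×230/635 = 54.331
  Party A, Central: 150×131/635 = 30.945
  Party A, South: 150×274/635 = 64.724
  Party B, North: 151×230/635 = 54.693
  Party B, Central: 151×131/635 = 31.151
  Party B, South: 151×274/635 = 65.156
  Party C, North: 173×230/635 = 62.661
  Party C, Central: 173×131/635 = 35.690
  Party C, South: 173×274/635 = 74.649
  Other, North: 161×230/635 = 58.315
  Other, Central: 161×131/635 = 33.214
  Other, South: 161×274/635 = 69.471
Contributions (O − E)²/E:
  (69 − 54.331)²/54.331 = 3.9605
  (23 − 30.945)²/30.945 = 2.0398
  (58 − 64.724)²/64.724 = 0.6985
  (51 − 54.693)²/54.693 = 0.2494
  (61 − 31.151)²/31.151 = 28.6014
  (39 − 65.156)²/65.156 = 10.5000
  (68 − 62.661)²/62.661 = 0.4549
  (12 − 35.690)²/35.690 = 15.7247
  (93 − 74.649)²/74.649 = 4.5112
  (42 − 58.315)²/58.315 = 4.5645
  (35 − 33.214)²/33.214 = 0.0960
  (84 − 69.471)²/69.471 = 3.0386
χ² = 3.9605 + 2.0398 + 0.6985 + 0.2494 + 28.6014 + 10.5000 + 0.4549 + 15.7247 + 4.5112 + 4.5645 + 0.0960 + 3.0386 = 74.44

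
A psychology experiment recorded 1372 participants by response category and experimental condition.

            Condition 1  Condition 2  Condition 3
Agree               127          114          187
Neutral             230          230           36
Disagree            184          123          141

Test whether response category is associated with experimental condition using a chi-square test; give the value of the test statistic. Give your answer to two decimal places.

Row totals: 428, 496, 448. Column totals: 541, 467, 364. Grand total N = 1372.
Expected counts (row total × column total / N):
  Agree, Condition 1: 428×541/1372 = 168.767
  Agree, Condition 2: 428×467/1372 = 145.682
  Agree, Condition 3: 428×364/1372 = 113.551
  Neutral, Condition 1: 496×541/1372 = 195.580
  Neutral, Condition 2: 496×467/1372 = 168.828
  Neutral, Condition 3: 496×364/1372 = 131.592
  Disagree, Condition 1: 448×541/1372 = 176.653
  Disagree, Condition 2: 448×467/1372 = 152.490
  Disagree, Condition 3: 448×364/1372 = 118.857
Contributions (O − E)²/E:
  (127 − 168.767)²/168.767 = 10.3366
  (114 − 145.682)²/145.682 = 6.8900
  (187 − 113.551)²/113.551 = 47.5095
  (230 − 195.580)²/195.580 = 6.0576
  (230 − 168.828)²/168.828 = 22.1647
  (36 − 131.592)²/131.592 = 69.4406
  (184 − 176.653)²/176.653 = 0.3056
  (123 − 152.490)²/152.490 = 5.7031
  (141 − 118.857)²/118.857 = 4.1252
χ² = 10.3366 + 6.8900 + 47.5095 + 6.0576 + 22.1647 + 69.4406 + 0.3056 + 5.7031 + 4.1252 = 172.53

172.53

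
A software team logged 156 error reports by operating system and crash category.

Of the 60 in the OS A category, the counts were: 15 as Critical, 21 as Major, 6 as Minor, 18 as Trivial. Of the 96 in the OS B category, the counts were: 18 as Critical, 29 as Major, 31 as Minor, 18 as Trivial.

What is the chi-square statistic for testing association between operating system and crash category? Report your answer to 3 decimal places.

10.707

Row totals: 60, 96. Column totals: 33, 50, 37, 36. Grand total N = 156.
Expected counts (row total × column total / N):
  OS A, Critical: 60×33/156 = 12.69231
  OS A, Major: 60×50/156 = 19.23077
  OS A, Minor: 60×37/156 = 14.23077
  OS A, Trivial: 60×36/156 = 13.84615
  OS B, Critical: 96×33/156 = 20.30769
  OS B, Major: 96×50/156 = 30.76923
  OS B, Minor: 96×37/156 = 22.76923
  OS B, Trivial: 96×36/156 = 22.15385
Contributions (O − E)²/E:
  (15 − 12.69231)²/12.69231 = 0.4196
  (21 − 19.23077)²/19.23077 = 0.1628
  (6 − 14.23077)²/14.23077 = 4.7605
  (18 − 13.84615)²/13.84615 = 1.2462
  (18 − 20.30769)²/20.30769 = 0.2622
  (29 − 30.76923)²/30.76923 = 0.1017
  (31 − 22.76923)²/22.76923 = 2.9753
  (18 − 22.15385)²/22.15385 = 0.7788
χ² = 0.4196 + 0.1628 + 4.7605 + 1.2462 + 0.2622 + 0.1017 + 2.9753 + 0.7788 = 10.707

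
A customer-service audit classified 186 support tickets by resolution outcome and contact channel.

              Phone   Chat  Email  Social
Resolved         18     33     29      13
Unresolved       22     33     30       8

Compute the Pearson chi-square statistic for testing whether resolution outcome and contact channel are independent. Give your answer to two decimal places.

Row totals: 93, 93. Column totals: 40, 66, 59, 21. Grand total N = 186.
Expected counts (row total × column total / N):
  Resolved, Phone: 93×40/186 = 20.000
  Resolved, Chat: 93×66/186 = 33.000
  Resolved, Email: 93×59/186 = 29.500
  Resolved, Social: 93×21/186 = 10.500
  Unresolved, Phone: 93×40/186 = 20.000
  Unresolved, Chat: 93×66/186 = 33.000
  Unresolved, Email: 93×59/186 = 29.500
  Unresolved, Social: 93×21/186 = 10.500
Contributions (O − E)²/E:
  (18 − 20.000)²/20.000 = 0.2000
  (33 − 33.000)²/33.000 = 0.0000
  (29 − 29.500)²/29.500 = 0.0085
  (13 − 10.500)²/10.500 = 0.5952
  (22 − 20.000)²/20.000 = 0.2000
  (33 − 33.000)²/33.000 = 0.0000
  (30 − 29.500)²/29.500 = 0.0085
  (8 − 10.500)²/10.500 = 0.5952
χ² = 0.2000 + 0.0000 + 0.0085 + 0.5952 + 0.2000 + 0.0000 + 0.0085 + 0.5952 = 1.61

1.61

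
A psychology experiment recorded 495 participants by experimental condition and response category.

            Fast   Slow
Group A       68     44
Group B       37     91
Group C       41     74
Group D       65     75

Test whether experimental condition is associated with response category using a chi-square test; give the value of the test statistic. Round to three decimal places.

27.950

Row totals: 112, 128, 115, 140. Column totals: 211, 284. Grand total N = 495.
Expected counts (row total × column total / N):
  Group A, Fast: 112×211/495 = 47.7414
  Group A, Slow: 112×284/495 = 64.2586
  Group B, Fast: 128×211/495 = 54.5616
  Group B, Slow: 128×284/495 = 73.4384
  Group C, Fast: 115×211/495 = 49.0202
  Group C, Slow: 115×284/495 = 65.9798
  Group D, Fast: 140×211/495 = 59.6768
  Group D, Slow: 140×284/495 = 80.3232
Contributions (O − E)²/E:
  (68 − 47.7414)²/47.7414 = 8.5965
  (44 − 64.2586)²/64.2586 = 6.3869
  (37 − 54.5616)²/54.5616 = 5.6525
  (91 − 73.4384)²/73.4384 = 4.1996
  (41 − 49.0202)²/49.0202 = 1.3122
  (74 − 65.9798)²/65.9798 = 0.9749
  (65 − 59.6768)²/59.6768 = 0.4748
  (75 − 80.3232)²/80.3232 = 0.3528
χ² = 8.5965 + 6.3869 + 5.6525 + 4.1996 + 1.3122 + 0.9749 + 0.4748 + 0.3528 = 27.950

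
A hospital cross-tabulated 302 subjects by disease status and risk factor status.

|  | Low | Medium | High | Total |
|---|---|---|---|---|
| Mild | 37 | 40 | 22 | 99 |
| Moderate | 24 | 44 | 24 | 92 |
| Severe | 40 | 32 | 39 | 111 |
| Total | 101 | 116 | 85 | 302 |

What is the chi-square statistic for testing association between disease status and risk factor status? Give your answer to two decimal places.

Grand total N = 302.
Expected counts (row total × column total / N):
  Mild, Low: 99×101/302 = 33.109
  Mild, Medium: 99×116/302 = 38.026
  Mild, High: 99×85/302 = 27.864
  Moderate, Low: 92×101/302 = 30.768
  Moderate, Medium: 92×116/302 = 35.338
  Moderate, High: 92×85/302 = 25.894
  Severe, Low: 111×101/302 = 37.123
  Severe, Medium: 111×116/302 = 42.636
  Severe, High: 111×85/302 = 31.242
Contributions (O − E)²/E:
  (37 − 33.109)²/33.109 = 0.4573
  (40 − 38.026)²/38.026 = 0.1025
  (22 − 27.864)²/27.864 = 1.2341
  (24 − 30.768)²/30.768 = 1.4887
  (44 − 35.338)²/35.338 = 2.1232
  (24 − 25.894)²/25.894 = 0.1385
  (40 − 37.123)²/37.123 = 0.2230
  (32 − 42.636)²/42.636 = 2.6533
  (39 − 31.242)²/31.242 = 1.9265
χ² = 0.4573 + 0.1025 + 1.2341 + 1.4887 + 2.1232 + 0.1385 + 0.2230 + 2.6533 + 1.9265 = 10.35

10.35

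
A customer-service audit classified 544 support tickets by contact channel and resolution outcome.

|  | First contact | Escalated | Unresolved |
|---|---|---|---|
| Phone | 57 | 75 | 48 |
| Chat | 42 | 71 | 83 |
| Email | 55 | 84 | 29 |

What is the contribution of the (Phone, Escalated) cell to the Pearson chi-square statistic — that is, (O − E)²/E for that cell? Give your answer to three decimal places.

Row total (Phone) = 180; column total (Escalated) = 230; N = 544.
Expected count E = 180 × 230 / 544 = 76.1029.
Contribution = (O − E)²/E = (75 − 76.1029)² / 76.1029 = 0.016.

0.016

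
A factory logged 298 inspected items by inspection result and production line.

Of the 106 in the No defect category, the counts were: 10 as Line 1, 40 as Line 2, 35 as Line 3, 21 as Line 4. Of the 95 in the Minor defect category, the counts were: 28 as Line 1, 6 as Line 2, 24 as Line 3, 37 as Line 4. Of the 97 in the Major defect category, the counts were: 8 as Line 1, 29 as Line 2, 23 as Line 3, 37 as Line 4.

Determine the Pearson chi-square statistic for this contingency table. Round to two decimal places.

48.16

Row totals: 106, 95, 97. Column totals: 46, 75, 82, 95. Grand total N = 298.
Expected counts (row total × column total / N):
  No defect, Line 1: 106×46/298 = 16.3624
  No defect, Line 2: 106×75/298 = 26.6779
  No defect, Line 3: 106×82/298 = 29.1678
  No defect, Line 4: 106×95/298 = 33.7919
  Minor defect, Line 1: 95×46/298 = 14.6644
  Minor defect, Line 2: 95×75/298 = 23.9094
  Minor defect, Line 3: 95×82/298 = 26.1409
  Minor defect, Line 4: 95×95/298 = 30.2852
  Major defect, Line 1: 97×46/298 = 14.9732
  Major defect, Line 2: 97×75/298 = 24.4128
  Major defect, Line 3: 97×82/298 = 26.6913
  Major defect, Line 4: 97×95/298 = 30.9228
Contributions (O − E)²/E:
  (10 − 16.3624)²/16.3624 = 2.4740
  (40 − 26.6779)²/26.6779 = 6.6526
  (35 − 29.1678)²/29.1678 = 1.1662
  (21 − 33.7919)²/33.7919 = 4.8424
  (28 − 14.6644)²/14.6644 = 12.1272
  (6 − 23.9094)²/23.9094 = 13.4151
  (24 − 26.1409)²/26.1409 = 0.1753
  (37 − 30.2852)²/30.2852 = 1.4888
  (8 − 14.9732)²/14.9732 = 3.2475
  (29 − 24.4128)²/24.4128 = 0.8619
  (23 − 26.6913)²/26.6913 = 0.5105
  (37 − 30.9228)²/30.9228 = 1.1943
χ² = 2.4740 + 6.6526 + 1.1662 + 4.8424 + 12.1272 + 13.4151 + 0.1753 + 1.4888 + 3.2475 + 0.8619 + 0.5105 + 1.1943 = 48.16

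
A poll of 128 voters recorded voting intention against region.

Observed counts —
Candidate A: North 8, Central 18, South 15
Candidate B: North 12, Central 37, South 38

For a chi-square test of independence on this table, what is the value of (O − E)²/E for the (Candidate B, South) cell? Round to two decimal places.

Row total (Candidate B) = 87; column total (South) = 53; N = 128.
Expected count E = 87 × 53 / 128 = 36.023.
Contribution = (O − E)²/E = (38 − 36.023)² / 36.023 = 0.11.

0.11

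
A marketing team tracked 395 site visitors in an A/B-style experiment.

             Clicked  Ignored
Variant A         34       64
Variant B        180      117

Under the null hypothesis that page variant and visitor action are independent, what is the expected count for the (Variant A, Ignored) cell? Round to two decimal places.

Row total (Variant A) = 98; column total (Ignored) = 181; grand total N = 395.
Expected count = (row total × column total) / N = 98 × 181 / 395 = 44.91.

44.91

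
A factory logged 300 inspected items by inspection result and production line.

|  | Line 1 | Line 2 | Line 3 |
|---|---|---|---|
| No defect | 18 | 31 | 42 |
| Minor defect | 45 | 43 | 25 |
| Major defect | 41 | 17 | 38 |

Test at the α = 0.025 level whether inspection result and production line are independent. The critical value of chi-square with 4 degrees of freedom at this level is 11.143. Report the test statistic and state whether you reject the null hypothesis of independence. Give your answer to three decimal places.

Row totals: 91, 113, 96. Column totals: 104, 91, 105. Grand total N = 300.
Expected counts (row total × column total / N):
  No defect, Line 1: 91×104/300 = 31.5467
  No defect, Line 2: 91×91/300 = 27.6033
  No defect, Line 3: 91×105/300 = 31.8500
  Minor defect, Line 1: 113×104/300 = 39.1733
  Minor defect, Line 2: 113×91/300 = 34.2767
  Minor defect, Line 3: 113×105/300 = 39.5500
  Major defect, Line 1: 96×104/300 = 33.2800
  Major defect, Line 2: 96×91/300 = 29.1200
  Major defect, Line 3: 96×105/300 = 33.6000
Contributions (O − E)²/E:
  (18 − 31.5467)²/31.5467 = 5.8172
  (31 − 27.6033)²/27.6033 = 0.4180
  (42 − 31.8500)²/31.8500 = 3.2346
  (45 − 39.1733)²/39.1733 = 0.8667
  (43 − 34.2767)²/34.2767 = 2.2200
  (25 − 39.5500)²/39.5500 = 5.3528
  (41 − 33.2800)²/33.2800 = 1.7908
  (17 − 29.1200)²/29.1200 = 5.0445
  (38 − 33.6000)²/33.6000 = 0.5762
χ² = 5.8172 + 0.4180 + 3.2346 + 0.8667 + 2.2200 + 5.3528 + 1.7908 + 5.0445 + 0.5762 = 25.321
df = (3−1)(3−1) = 4. Since 25.321 > 11.143, reject the null hypothesis of independence at α = 0.025.

25.321; reject H₀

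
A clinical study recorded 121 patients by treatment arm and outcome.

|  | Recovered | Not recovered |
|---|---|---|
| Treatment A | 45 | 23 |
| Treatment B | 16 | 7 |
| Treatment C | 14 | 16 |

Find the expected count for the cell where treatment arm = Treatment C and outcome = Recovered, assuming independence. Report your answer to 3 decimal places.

18.595

Row total (Treatment C) = 30; column total (Recovered) = 75; grand total N = 121.
Expected count = (row total × column total) / N = 30 × 75 / 121 = 18.595.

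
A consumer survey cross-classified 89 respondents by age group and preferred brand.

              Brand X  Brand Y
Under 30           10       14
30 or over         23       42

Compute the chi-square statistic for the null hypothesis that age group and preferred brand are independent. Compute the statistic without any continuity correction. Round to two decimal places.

0.30

Row totals: 24, 65. Column totals: 33, 56. Grand total N = 89.
Expected counts (row total × column total / N):
  Under 30, Brand X: 24×33/89 = 8.899
  Under 30, Brand Y: 24×56/89 = 15.101
  30 or over, Brand X: 65×33/89 = 24.101
  30 or over, Brand Y: 65×56/89 = 40.899
Contributions (O − E)²/E:
  (10 − 8.899)²/8.899 = 0.1362
  (14 − 15.101)²/15.101 = 0.0803
  (23 − 24.101)²/24.101 = 0.0503
  (42 − 40.899)²/40.899 = 0.0296
χ² = 0.1362 + 0.0803 + 0.0503 + 0.0296 = 0.30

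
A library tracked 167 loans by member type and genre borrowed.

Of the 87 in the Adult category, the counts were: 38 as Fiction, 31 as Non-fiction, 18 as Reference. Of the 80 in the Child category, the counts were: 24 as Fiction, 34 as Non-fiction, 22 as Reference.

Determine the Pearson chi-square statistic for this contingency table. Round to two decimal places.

3.41

Row totals: 87, 80. Column totals: 62, 65, 40. Grand total N = 167.
Expected counts (row total × column total / N):
  Adult, Fiction: 87×62/167 = 32.299
  Adult, Non-fiction: 87×65/167 = 33.862
  Adult, Reference: 87×40/167 = 20.838
  Child, Fiction: 80×62/167 = 29.701
  Child, Non-fiction: 80×65/167 = 31.138
  Child, Reference: 80×40/167 = 19.162
Contributions (O − E)²/E:
  (38 − 32.299)²/32.299 = 1.0063
  (31 − 33.862)²/33.862 = 0.2419
  (18 − 20.838)²/20.838 = 0.3865
  (24 − 29.701)²/29.701 = 1.0943
  (34 − 31.138)²/31.138 = 0.2631
  (22 − 19.162)²/19.162 = 0.4203
χ² = 1.0063 + 0.2419 + 0.3865 + 1.0943 + 0.2631 + 0.4203 = 3.41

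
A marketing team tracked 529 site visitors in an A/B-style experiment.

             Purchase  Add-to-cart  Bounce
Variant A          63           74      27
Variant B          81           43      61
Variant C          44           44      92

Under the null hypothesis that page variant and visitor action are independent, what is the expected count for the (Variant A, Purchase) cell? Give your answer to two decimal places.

Row total (Variant A) = 164; column total (Purchase) = 188; grand total N = 529.
Expected count = (row total × column total) / N = 164 × 188 / 529 = 58.28.

58.28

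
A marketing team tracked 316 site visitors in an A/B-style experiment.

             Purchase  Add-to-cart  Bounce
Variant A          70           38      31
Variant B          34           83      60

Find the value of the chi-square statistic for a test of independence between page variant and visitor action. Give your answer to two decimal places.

34.37

Row totals: 139, 177. Column totals: 104, 121, 91. Grand total N = 316.
Expected counts (row total × column total / N):
  Variant A, Purchase: 139×104/316 = 45.7468
  Variant A, Add-to-cart: 139×121/316 = 53.2247
  Variant A, Bounce: 139×91/316 = 40.0285
  Variant B, Purchase: 177×104/316 = 58.2532
  Variant B, Add-to-cart: 177×121/316 = 67.7753
  Variant B, Bounce: 177×91/316 = 50.9715
Contributions (O − E)²/E:
  (70 − 45.7468)²/45.7468 = 12.8581
  (38 − 53.2247)²/53.2247 = 4.3550
  (31 − 40.0285)²/40.0285 = 2.0364
  (34 − 58.2532)²/58.2532 = 10.0976
  (83 − 67.7753)²/67.7753 = 3.4200
  (60 − 50.9715)²/50.9715 = 1.5992
χ² = 12.8581 + 4.3550 + 2.0364 + 10.0976 + 3.4200 + 1.5992 = 34.37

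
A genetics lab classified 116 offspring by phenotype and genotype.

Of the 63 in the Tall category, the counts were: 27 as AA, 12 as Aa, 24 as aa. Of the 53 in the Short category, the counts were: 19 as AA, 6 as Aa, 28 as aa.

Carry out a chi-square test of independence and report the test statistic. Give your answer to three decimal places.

2.858

Row totals: 63, 53. Column totals: 46, 18, 52. Grand total N = 116.
Expected counts (row total × column total / N):
  Tall, AA: 63×46/116 = 24.9828
  Tall, Aa: 63×18/116 = 9.7759
  Tall, aa: 63×52/116 = 28.2414
  Short, AA: 53×46/116 = 21.0172
  Short, Aa: 53×18/116 = 8.2241
  Short, aa: 53×52/116 = 23.7586
Contributions (O − E)²/E:
  (27 − 24.9828)²/24.9828 = 0.1629
  (12 − 9.7759)²/9.7759 = 0.5060
  (24 − 28.2414)²/28.2414 = 0.6370
  (19 − 21.0172)²/21.0172 = 0.1936
  (6 − 8.2241)²/8.2241 = 0.6015
  (28 − 23.7586)²/23.7586 = 0.7572
χ² = 0.1629 + 0.5060 + 0.6370 + 0.1936 + 0.6015 + 0.7572 = 2.858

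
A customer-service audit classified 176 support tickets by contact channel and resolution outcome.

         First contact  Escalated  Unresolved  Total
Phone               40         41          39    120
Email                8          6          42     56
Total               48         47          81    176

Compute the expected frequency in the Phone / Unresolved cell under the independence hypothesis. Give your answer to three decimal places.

Row total (Phone) = 120; column total (Unresolved) = 81; grand total N = 176.
Expected count = (row total × column total) / N = 120 × 81 / 176 = 55.227.

55.227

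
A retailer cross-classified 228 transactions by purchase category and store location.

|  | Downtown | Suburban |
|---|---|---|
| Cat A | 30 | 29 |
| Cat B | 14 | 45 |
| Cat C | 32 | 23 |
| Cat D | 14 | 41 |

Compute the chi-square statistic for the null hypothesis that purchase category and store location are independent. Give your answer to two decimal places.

Row totals: 59, 59, 55, 55. Column totals: 90, 138. Grand total N = 228.
Expected counts (row total × column total / N):
  Cat A, Downtown: 59×90/228 = 23.2895
  Cat A, Suburban: 59×138/228 = 35.7105
  Cat B, Downtown: 59×90/228 = 23.2895
  Cat B, Suburban: 59×138/228 = 35.7105
  Cat C, Downtown: 55×90/228 = 21.7105
  Cat C, Suburban: 55×138/228 = 33.2895
  Cat D, Downtown: 55×90/228 = 21.7105
  Cat D, Suburban: 55×138/228 = 33.2895
Contributions (O − E)²/E:
  (30 − 23.2895)²/23.2895 = 1.9335
  (29 − 35.7105)²/35.7105 = 1.2610
  (14 − 23.2895)²/23.2895 = 3.7053
  (45 − 35.7105)²/35.7105 = 2.4165
  (32 − 21.7105)²/21.7105 = 4.8766
  (23 − 33.2895)²/33.2895 = 3.1804
  (14 − 21.7105)²/21.7105 = 2.7384
  (41 − 33.2895)²/33.2895 = 1.7859
χ² = 1.9335 + 1.2610 + 3.7053 + 2.4165 + 4.8766 + 3.1804 + 2.7384 + 1.7859 = 21.90

21.90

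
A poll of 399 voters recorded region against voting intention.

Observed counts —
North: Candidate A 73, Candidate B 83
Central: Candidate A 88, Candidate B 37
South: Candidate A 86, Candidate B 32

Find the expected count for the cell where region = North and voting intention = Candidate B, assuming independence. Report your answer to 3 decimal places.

59.429

Row total (North) = 156; column total (Candidate B) = 152; grand total N = 399.
Expected count = (row total × column total) / N = 156 × 152 / 399 = 59.429.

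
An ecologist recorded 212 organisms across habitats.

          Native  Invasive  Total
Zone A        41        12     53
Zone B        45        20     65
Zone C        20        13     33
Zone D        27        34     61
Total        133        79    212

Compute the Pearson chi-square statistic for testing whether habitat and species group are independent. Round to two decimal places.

Grand total N = 212.
Expected counts (row total × column total / N):
  Zone A, Native: 53×133/212 = 33.250
  Zone A, Invasive: 53×79/212 = 19.750
  Zone B, Native: 65×133/212 = 40.778
  Zone B, Invasive: 65×79/212 = 24.222
  Zone C, Native: 33×133/212 = 20.703
  Zone C, Invasive: 33×79/212 = 12.297
  Zone D, Native: 61×133/212 = 38.269
  Zone D, Invasive: 61×79/212 = 22.731
Contributions (O − E)²/E:
  (41 − 33.250)²/33.250 = 1.8064
  (12 − 19.750)²/19.750 = 3.0411
  (45 − 40.778)²/40.778 = 0.4371
  (20 − 24.222)²/24.222 = 0.7359
  (20 − 20.703)²/20.703 = 0.0239
  (13 − 12.297)²/12.297 = 0.0402
  (27 − 38.269)²/38.269 = 3.3184
  (34 − 22.731)²/22.731 = 5.5867
χ² = 1.8064 + 3.0411 + 0.4371 + 0.7359 + 0.0239 + 0.0402 + 3.3184 + 5.5867 = 14.99

14.99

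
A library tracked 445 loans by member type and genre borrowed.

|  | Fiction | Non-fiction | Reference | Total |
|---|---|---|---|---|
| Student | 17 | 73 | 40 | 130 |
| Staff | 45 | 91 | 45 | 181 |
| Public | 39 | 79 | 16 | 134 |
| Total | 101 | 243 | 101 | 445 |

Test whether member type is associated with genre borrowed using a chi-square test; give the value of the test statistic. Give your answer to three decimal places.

Grand total N = 445.
Expected counts (row total × column total / N):
  Student, Fiction: 130×101/445 = 29.5056
  Student, Non-fiction: 130×243/445 = 70.9888
  Student, Reference: 130×101/445 = 29.5056
  Staff, Fiction: 181×101/445 = 41.0809
  Staff, Non-fiction: 181×243/445 = 98.8382
  Staff, Reference: 181×101/445 = 41.0809
  Public, Fiction: 134×101/445 = 30.4135
  Public, Non-fiction: 134×243/445 = 73.1730
  Public, Reference: 134×101/445 = 30.4135
Contributions (O − E)²/E:
  (17 − 29.5056)²/29.5056 = 5.3004
  (73 − 70.9888)²/70.9888 = 0.0570
  (40 − 29.5056)²/29.5056 = 3.7326
  (45 − 41.0809)²/41.0809 = 0.3739
  (91 − 98.8382)²/98.8382 = 0.6216
  (45 − 41.0809)²/41.0809 = 0.3739
  (39 − 30.4135)²/30.4135 = 2.4242
  (79 − 73.1730)²/73.1730 = 0.4640
  (16 − 30.4135)²/30.4135 = 6.8308
χ² = 5.3004 + 0.0570 + 3.7326 + 0.3739 + 0.6216 + 0.3739 + 2.4242 + 0.4640 + 6.8308 = 20.178

20.178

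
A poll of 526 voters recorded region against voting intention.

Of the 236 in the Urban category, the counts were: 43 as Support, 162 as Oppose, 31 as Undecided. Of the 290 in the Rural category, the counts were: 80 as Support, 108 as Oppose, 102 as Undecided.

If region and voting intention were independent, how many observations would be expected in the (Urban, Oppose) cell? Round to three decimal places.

Row total (Urban) = 236; column total (Oppose) = 270; grand total N = 526.
Expected count = (row total × column total) / N = 236 × 270 / 526 = 121.141.

121.141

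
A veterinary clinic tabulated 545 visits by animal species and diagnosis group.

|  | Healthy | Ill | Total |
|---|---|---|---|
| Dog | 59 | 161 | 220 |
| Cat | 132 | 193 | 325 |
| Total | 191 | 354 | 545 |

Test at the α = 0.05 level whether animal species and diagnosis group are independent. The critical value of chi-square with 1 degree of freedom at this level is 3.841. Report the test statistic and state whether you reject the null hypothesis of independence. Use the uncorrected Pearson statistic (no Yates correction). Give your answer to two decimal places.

10.97; reject H₀

Grand total N = 545.
Expected counts (row total × column total / N):
  Dog, Healthy: 220×191/545 = 77.101
  Dog, Ill: 220×354/545 = 142.899
  Cat, Healthy: 325×191/545 = 113.899
  Cat, Ill: 325×354/545 = 211.101
Contributions (O − E)²/E:
  (59 − 77.101)²/77.101 = 4.2496
  (161 − 142.899)²/142.899 = 2.2929
  (132 − 113.899)²/113.899 = 2.8766
  (193 − 211.101)²/211.101 = 1.5521
χ² = 4.2496 + 2.2929 + 2.8766 + 1.5521 = 10.97
df = (2−1)(2−1) = 1. Since 10.97 > 3.841, reject the null hypothesis of independence at α = 0.05.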